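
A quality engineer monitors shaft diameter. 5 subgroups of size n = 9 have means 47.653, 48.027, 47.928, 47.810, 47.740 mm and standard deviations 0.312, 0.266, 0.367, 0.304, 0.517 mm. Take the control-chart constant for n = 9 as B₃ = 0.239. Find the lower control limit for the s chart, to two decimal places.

s̄ = (0.312 + 0.266 + 0.367 + 0.304 + 0.517) / 5 = 0.3532
LCL_s = B₃·s̄ = 0.239 × 0.3532 = 0.0844

0.08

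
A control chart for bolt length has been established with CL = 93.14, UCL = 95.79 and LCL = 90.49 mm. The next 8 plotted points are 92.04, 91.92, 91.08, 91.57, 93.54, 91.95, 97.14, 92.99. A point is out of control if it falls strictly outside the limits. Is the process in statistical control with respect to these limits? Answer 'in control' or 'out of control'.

Compare each point to [90.49, 95.79]: sample 7 = 97.14 > UCL.

out of control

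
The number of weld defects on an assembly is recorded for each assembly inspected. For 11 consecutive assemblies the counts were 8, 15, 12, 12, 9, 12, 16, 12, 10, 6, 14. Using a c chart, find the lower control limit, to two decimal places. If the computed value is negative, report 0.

c̄ = (8 + 15 + 12 + 12 + 9 + 12 + 16 + 12 + 10 + 6 + 14) / 11 = 126 / 11 = 11.4545
LCL = c̄ − 3√c̄ = 11.4545 − 3 × 3.3845 = 1.3012

1.30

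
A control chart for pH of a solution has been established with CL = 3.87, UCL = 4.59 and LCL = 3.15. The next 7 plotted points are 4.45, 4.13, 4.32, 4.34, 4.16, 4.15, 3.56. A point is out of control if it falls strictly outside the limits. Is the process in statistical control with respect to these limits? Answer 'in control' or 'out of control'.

in control

All 7 points lie within [3.15, 4.59].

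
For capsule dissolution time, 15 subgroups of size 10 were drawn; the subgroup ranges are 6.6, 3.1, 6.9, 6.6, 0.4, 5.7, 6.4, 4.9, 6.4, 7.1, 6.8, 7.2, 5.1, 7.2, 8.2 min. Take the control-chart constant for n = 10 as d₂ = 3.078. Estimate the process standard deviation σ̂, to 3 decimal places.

R̄ = (6.6 + 3.1 + 6.9 + 6.6 + 0.4 + 5.7 + 6.4 + 4.9 + 6.4 + 7.1 + 6.8 + 7.2 + 5.1 + 7.2 + 8.2) / 15 = 5.9067
σ̂ = R̄ / d₂ = 5.9067 / 3.078 = 1.9190

1.919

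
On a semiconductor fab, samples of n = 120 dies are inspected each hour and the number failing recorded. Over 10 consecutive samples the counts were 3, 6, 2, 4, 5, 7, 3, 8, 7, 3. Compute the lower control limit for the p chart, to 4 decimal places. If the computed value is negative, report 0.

p̄ = Σdᵢ / (k·n) = 48 / (10 × 120) = 0.04000
LCL = p̄ − 3·√(p̄(1−p̄)/n) = 0.04000 − 3 × 0.01789 = -0.01367 → 0 (negative, so LCL = 0)

0.0000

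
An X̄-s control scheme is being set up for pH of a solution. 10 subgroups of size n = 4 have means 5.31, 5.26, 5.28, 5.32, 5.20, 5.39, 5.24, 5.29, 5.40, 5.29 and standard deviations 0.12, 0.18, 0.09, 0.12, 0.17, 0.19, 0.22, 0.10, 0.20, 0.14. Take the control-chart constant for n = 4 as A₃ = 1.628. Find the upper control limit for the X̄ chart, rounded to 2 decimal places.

X̄̄ = (5.31 + 5.26 + 5.28 + 5.32 + 5.20 + 5.39 + 5.24 + 5.29 + 5.40 + 5.29) / 10 = 5.2980
s̄ = (0.12 + 0.18 + 0.09 + 0.12 + 0.17 + 0.19 + 0.22 + 0.10 + 0.20 + 0.14) / 10 = 0.1530
UCL = X̄̄ + A₃·s̄ = 5.2980 + 1.628 × 0.1530 = 5.5471

5.55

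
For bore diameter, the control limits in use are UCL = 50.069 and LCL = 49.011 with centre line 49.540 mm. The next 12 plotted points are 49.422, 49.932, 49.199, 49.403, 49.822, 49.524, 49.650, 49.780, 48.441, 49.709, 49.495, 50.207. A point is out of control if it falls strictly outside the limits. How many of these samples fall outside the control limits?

2

Compare each point to [49.011, 50.069]: sample 9 = 48.441 < LCL; sample 12 = 50.207 > UCL.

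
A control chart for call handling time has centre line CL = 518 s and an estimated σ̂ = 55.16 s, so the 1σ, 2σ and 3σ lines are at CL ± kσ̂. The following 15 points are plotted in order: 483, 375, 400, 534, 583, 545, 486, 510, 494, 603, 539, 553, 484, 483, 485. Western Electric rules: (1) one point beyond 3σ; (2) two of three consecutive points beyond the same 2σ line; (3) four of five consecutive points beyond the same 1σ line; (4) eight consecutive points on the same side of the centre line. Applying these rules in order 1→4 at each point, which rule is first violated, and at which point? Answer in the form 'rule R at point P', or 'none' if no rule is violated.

Zone of each point (C = within 1σ̂, B = 1σ̂–2σ̂, A = 2σ̂–3σ̂, * = beyond 3σ̂; sign = side of CL): 1:-C, 2:-A, 3:-A, 4:+C, 5:+B, 6:+C, 7:-C, 8:-C, 9:-C, 10:+B, 11:+C, 12:+C, 13:-C, 14:-C, 15:-C
Rule 2 (two of three consecutive points beyond the same 2σ limit) is satisfied at point 3.

rule 2 at point 3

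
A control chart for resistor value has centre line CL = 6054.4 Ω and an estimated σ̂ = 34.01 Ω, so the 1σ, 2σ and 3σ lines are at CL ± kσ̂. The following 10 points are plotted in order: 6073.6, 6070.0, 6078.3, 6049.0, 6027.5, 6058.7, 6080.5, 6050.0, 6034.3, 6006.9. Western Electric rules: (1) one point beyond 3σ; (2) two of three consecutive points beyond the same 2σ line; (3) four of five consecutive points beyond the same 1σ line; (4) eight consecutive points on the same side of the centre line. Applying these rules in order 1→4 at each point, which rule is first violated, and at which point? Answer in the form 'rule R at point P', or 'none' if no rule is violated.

none

Zone of each point (C = within 1σ̂, B = 1σ̂–2σ̂, A = 2σ̂–3σ̂, * = beyond 3σ̂; sign = side of CL): 1:+C, 2:+C, 3:+C, 4:-C, 5:-C, 6:+C, 7:+C, 8:-C, 9:-C, 10:-B
No rule fires across all 10 points.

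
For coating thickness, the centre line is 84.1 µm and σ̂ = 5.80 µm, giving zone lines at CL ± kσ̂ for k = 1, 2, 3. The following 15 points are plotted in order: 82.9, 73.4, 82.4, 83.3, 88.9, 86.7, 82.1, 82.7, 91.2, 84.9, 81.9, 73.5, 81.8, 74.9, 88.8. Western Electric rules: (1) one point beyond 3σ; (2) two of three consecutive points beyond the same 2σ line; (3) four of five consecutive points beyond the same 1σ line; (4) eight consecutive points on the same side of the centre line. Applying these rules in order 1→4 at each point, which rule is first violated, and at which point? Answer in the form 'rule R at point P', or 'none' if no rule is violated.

Zone of each point (C = within 1σ̂, B = 1σ̂–2σ̂, A = 2σ̂–3σ̂, * = beyond 3σ̂; sign = side of CL): 1:-C, 2:-B, 3:-C, 4:-C, 5:+C, 6:+C, 7:-C, 8:-C, 9:+B, 10:+C, 11:-C, 12:-B, 13:-C, 14:-B, 15:+C
No rule fires across all 15 points.

none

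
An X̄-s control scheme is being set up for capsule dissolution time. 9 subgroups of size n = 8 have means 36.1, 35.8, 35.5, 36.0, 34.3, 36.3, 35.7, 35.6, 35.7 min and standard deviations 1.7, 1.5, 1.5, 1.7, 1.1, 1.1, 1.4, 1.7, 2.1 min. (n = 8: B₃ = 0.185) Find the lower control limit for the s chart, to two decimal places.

s̄ = (1.7 + 1.5 + 1.5 + 1.7 + 1.1 + 1.1 + 1.4 + 1.7 + 2.1) / 9 = 1.5333
LCL_s = B₃·s̄ = 0.185 × 1.5333 = 0.2837

0.28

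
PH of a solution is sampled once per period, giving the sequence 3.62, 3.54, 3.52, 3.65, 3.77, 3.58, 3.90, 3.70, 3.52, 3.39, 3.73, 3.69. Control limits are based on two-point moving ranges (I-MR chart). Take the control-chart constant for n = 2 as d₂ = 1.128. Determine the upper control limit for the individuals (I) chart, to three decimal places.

X̄ = (3.62 + 3.54 + 3.52 + 3.65 + 3.77 + 3.58 + 3.90 + 3.70 + 3.52 + 3.39 + 3.73 + 3.69) / 12 = 3.6342
Moving ranges: 0.08, 0.02, 0.13, 0.12, 0.19, 0.32, 0.20, 0.18, 0.13, 0.34, 0.04; M̄R̄ = 1.7500 / 11 = 0.1591
UCL = X̄ + 3·M̄R̄/d₂ = 3.6342 + 3 × 0.1591 / 1.128 = 4.0573

4.057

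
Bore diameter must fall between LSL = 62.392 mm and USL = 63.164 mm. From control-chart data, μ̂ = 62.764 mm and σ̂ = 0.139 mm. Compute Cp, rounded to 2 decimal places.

Cp = (USL − LSL) / (6σ̂) = (63.164 − 62.392) / (6 × 0.139) = 0.7720 / 0.8340 = 0.9257

0.93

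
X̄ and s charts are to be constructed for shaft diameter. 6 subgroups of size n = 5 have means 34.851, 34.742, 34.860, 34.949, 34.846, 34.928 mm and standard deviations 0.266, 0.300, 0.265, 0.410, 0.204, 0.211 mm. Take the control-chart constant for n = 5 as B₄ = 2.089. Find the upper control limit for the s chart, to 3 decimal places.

0.577

s̄ = (0.266 + 0.300 + 0.265 + 0.410 + 0.204 + 0.211) / 6 = 0.2760
UCL_s = B₄·s̄ = 2.089 × 0.2760 = 0.5766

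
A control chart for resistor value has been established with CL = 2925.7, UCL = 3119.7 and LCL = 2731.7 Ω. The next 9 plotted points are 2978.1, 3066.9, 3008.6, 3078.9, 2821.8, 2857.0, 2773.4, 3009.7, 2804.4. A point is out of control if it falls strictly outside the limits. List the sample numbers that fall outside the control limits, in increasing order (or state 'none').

none

All 9 points lie within [2731.7, 3119.7].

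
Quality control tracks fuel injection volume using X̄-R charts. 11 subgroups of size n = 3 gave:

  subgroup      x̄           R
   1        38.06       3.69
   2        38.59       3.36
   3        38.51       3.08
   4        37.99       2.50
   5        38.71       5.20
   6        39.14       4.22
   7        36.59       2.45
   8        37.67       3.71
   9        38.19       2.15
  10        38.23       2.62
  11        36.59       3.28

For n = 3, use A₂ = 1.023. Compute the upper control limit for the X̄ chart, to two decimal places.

X̄̄ = (38.06 + 38.59 + 38.51 + 37.99 + 38.71 + 39.14 + 36.59 + 37.67 + 38.19 + 38.23 + 36.59) / 11 = 418.2700 / 11 = 38.0245
R̄ = (3.69 + 3.36 + 3.08 + 2.50 + 5.20 + 4.22 + 2.45 + 3.71 + 2.15 + 2.62 + 3.28) / 11 = 36.2600 / 11 = 3.2964
UCL = X̄̄ + A₂·R̄ = 38.0245 + 1.023 × 3.2964 = 41.3967

41.40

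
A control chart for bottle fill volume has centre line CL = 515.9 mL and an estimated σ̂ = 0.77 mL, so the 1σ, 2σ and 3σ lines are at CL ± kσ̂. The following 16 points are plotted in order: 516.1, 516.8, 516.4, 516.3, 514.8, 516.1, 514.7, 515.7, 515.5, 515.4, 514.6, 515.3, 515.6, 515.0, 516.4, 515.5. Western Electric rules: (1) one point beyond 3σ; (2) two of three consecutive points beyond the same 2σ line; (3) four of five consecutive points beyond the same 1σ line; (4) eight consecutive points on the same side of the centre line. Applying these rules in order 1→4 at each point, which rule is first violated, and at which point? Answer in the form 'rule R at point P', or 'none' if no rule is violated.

rule 4 at point 14

Zone of each point (C = within 1σ̂, B = 1σ̂–2σ̂, A = 2σ̂–3σ̂, * = beyond 3σ̂; sign = side of CL): 1:+C, 2:+B, 3:+C, 4:+C, 5:-B, 6:+C, 7:-B, 8:-C, 9:-C, 10:-C, 11:-B, 12:-C, 13:-C, 14:-B, 15:+C, 16:-C
Rule 4 (eight consecutive points on the same side of the centre line) is satisfied at point 14.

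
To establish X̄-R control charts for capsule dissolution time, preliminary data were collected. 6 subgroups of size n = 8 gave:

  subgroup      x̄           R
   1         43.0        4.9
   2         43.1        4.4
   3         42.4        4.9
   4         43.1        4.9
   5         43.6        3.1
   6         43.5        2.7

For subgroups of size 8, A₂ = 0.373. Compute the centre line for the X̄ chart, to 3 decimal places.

43.117

X̄̄ = (43.0 + 43.1 + 42.4 + 43.1 + 43.6 + 43.5) / 6 = 258.7000 / 6 = 43.1167
CL = X̄̄ = 43.1167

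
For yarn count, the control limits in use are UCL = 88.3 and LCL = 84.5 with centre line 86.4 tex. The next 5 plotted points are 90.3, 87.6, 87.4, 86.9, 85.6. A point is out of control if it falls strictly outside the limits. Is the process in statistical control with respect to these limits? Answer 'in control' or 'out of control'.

Compare each point to [84.5, 88.3]: sample 1 = 90.3 > UCL.

out of control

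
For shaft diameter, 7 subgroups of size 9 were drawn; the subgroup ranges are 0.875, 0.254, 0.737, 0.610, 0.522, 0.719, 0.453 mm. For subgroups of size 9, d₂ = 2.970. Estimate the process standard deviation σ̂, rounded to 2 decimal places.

0.20

R̄ = (0.875 + 0.254 + 0.737 + 0.610 + 0.522 + 0.719 + 0.453) / 7 = 0.5957
σ̂ = R̄ / d₂ = 0.5957 / 2.970 = 0.2006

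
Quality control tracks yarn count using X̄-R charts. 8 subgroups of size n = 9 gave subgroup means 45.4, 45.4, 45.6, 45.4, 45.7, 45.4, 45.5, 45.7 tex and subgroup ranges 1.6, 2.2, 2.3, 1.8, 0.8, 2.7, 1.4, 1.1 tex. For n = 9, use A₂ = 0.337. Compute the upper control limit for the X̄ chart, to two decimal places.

46.10

X̄̄ = (45.4 + 45.4 + 45.6 + 45.4 + 45.7 + 45.4 + 45.5 + 45.7) / 8 = 364.1000 / 8 = 45.5125
R̄ = (1.6 + 2.2 + 2.3 + 1.8 + 0.8 + 2.7 + 1.4 + 1.1) / 8 = 13.9000 / 8 = 1.7375
UCL = X̄̄ + A₂·R̄ = 45.5125 + 0.337 × 1.7375 = 46.0980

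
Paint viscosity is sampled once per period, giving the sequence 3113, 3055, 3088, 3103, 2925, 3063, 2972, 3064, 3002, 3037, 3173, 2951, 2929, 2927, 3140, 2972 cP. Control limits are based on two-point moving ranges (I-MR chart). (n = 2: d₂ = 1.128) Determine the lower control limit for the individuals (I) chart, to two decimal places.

X̄ = (3113 + 3055 + 3088 + 3103 + 2925 + 3063 + 2972 + 3064 + 3002 + 3037 + 3173 + 2951 + 2929 + 2927 + 3140 + 2972) / 16 = 3032.1250
Moving ranges: 58, 33, 15, 178, 138, 91, 92, 62, 35, 136, 222, 22, 2, 213, 168; M̄R̄ = 1465.0000 / 15 = 97.6667
LCL = X̄ − 3·M̄R̄/d₂ = 3032.1250 − 3 × 97.6667 / 1.128 = 2772.3732

2772.37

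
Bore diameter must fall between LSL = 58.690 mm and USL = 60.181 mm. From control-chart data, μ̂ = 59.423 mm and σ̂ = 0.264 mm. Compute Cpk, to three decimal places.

Cpu = (USL − μ̂) / (3σ̂) = (60.181 − 59.423) / (3 × 0.264) = 0.9571; Cpl = (μ̂ − LSL) / (3σ̂) = (59.423 − 58.690) / (3 × 0.264) = 0.9255; Cpk = min(Cpu, Cpl) = 0.9255

0.926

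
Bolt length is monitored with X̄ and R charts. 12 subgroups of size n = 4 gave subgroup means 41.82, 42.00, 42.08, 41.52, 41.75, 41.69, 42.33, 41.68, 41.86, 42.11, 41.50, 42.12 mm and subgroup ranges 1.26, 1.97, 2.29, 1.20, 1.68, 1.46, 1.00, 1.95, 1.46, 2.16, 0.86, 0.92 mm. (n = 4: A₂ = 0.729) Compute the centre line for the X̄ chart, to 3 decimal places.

41.872

X̄̄ = (41.82 + 42.00 + 42.08 + 41.52 + 41.75 + 41.69 + 42.33 + 41.68 + 41.86 + 42.11 + 41.50 + 42.12) / 12 = 502.4600 / 12 = 41.8717
CL = X̄̄ = 41.8717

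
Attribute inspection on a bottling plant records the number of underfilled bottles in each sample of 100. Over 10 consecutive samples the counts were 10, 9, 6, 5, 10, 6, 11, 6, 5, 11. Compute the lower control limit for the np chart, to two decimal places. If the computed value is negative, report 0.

p̄ = Σdᵢ / (k·n) = 79 / (10 × 100) = 0.07900
LCL = np̄ − 3·√(np̄(1−p̄)) = 7.9000 − 3 × 2.6974 = -0.1922 → 0 (negative, so LCL = 0)

0.00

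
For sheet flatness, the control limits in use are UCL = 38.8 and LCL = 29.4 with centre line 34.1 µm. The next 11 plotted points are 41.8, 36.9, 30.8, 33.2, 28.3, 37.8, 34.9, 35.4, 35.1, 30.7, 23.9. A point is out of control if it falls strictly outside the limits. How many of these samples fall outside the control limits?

3

Compare each point to [29.4, 38.8]: sample 1 = 41.8 > UCL; sample 5 = 28.3 < LCL; sample 11 = 23.9 < LCL.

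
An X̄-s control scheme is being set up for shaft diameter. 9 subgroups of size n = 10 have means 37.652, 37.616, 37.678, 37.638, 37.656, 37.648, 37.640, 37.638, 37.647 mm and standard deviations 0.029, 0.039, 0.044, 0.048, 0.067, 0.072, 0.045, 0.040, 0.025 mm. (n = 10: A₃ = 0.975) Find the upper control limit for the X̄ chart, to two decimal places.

X̄̄ = (37.652 + 37.616 + 37.678 + 37.638 + 37.656 + 37.648 + 37.640 + 37.638 + 37.647) / 9 = 37.6459
s̄ = (0.029 + 0.039 + 0.044 + 0.048 + 0.067 + 0.072 + 0.045 + 0.040 + 0.025) / 9 = 0.0454
UCL = X̄̄ + A₃·s̄ = 37.6459 + 0.975 × 0.0454 = 37.6902

37.69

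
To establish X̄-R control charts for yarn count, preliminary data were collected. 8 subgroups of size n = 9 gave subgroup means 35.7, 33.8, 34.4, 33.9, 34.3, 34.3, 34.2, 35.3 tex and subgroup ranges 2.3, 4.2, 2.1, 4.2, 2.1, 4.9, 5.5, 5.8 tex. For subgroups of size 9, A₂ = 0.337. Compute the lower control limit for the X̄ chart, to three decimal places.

33.177

X̄̄ = (35.7 + 33.8 + 34.4 + 33.9 + 34.3 + 34.3 + 34.2 + 35.3) / 8 = 275.9000 / 8 = 34.4875
R̄ = (2.3 + 4.2 + 2.1 + 4.2 + 2.1 + 4.9 + 5.5 + 5.8) / 8 = 31.1000 / 8 = 3.8875
LCL = X̄̄ − A₂·R̄ = 34.4875 − 0.337 × 3.8875 = 33.1774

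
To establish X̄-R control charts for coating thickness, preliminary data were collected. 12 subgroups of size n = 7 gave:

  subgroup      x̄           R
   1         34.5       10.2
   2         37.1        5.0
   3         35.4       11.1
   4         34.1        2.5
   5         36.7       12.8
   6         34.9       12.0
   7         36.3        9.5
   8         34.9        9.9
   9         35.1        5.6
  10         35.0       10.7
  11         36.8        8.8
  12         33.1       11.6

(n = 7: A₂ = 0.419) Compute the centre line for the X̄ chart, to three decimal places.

35.325

X̄̄ = (34.5 + 37.1 + 35.4 + 34.1 + 36.7 + 34.9 + 36.3 + 34.9 + 35.1 + 35.0 + 36.8 + 33.1) / 12 = 423.9000 / 12 = 35.3250
CL = X̄̄ = 35.3250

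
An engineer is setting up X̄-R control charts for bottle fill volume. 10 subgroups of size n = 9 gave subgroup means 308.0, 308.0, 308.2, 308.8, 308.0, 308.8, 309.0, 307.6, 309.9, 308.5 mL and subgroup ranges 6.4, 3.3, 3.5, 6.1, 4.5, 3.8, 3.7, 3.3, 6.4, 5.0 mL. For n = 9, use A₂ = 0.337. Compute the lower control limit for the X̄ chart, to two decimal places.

X̄̄ = (308.0 + 308.0 + 308.2 + 308.8 + 308.0 + 308.8 + 309.0 + 307.6 + 309.9 + 308.5) / 10 = 3084.8000 / 10 = 308.4800
R̄ = (6.4 + 3.3 + 3.5 + 6.1 + 4.5 + 3.8 + 3.7 + 3.3 + 6.4 + 5.0) / 10 = 46.0000 / 10 = 4.6000
LCL = X̄̄ − A₂·R̄ = 308.4800 − 0.337 × 4.6000 = 306.9298

306.93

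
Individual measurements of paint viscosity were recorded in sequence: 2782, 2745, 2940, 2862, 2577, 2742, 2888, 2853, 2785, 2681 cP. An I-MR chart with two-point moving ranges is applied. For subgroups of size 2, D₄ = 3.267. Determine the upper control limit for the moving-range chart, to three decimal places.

Moving ranges: 37, 195, 78, 285, 165, 146, 35, 68, 104; M̄R̄ = 1113.0000 / 9 = 123.6667
UCL_MR = D₄·M̄R̄ = 3.267 × 123.6667 = 404.0190

404.019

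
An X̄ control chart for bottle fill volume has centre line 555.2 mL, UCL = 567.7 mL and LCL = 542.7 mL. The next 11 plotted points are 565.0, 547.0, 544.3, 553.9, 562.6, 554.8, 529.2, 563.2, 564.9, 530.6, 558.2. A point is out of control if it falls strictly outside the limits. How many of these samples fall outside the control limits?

2

Compare each point to [542.7, 567.7]: sample 7 = 529.2 < LCL; sample 10 = 530.6 < LCL.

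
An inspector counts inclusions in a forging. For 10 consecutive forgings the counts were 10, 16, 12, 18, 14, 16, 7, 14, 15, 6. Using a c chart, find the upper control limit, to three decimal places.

23.533

c̄ = (10 + 16 + 12 + 18 + 14 + 16 + 7 + 14 + 15 + 6) / 10 = 128 / 10 = 12.8000
UCL = c̄ + 3√c̄ = 12.8000 + 3 × √12.8000 = 12.8000 + 3 × 3.5777 = 23.5331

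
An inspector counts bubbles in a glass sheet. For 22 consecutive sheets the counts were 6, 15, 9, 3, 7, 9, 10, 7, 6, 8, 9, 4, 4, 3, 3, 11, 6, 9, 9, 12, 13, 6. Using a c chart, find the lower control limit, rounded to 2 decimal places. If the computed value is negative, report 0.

0.00

c̄ = (6 + 15 + 9 + 3 + 7 + 9 + 10 + 7 + 6 + 8 + 9 + 4 + 4 + 3 + 3 + 11 + 6 + 9 + 9 + 12 + 13 + 6) / 22 = 169 / 22 = 7.6818
LCL = c̄ − 3√c̄ = 7.6818 − 3 × 2.7716 = -0.6330 → 0 (cannot be negative)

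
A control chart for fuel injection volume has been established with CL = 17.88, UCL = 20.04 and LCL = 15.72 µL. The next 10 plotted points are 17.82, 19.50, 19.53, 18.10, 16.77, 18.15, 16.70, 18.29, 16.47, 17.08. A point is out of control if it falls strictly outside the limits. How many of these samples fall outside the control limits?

0

All 10 points lie within [15.72, 20.04].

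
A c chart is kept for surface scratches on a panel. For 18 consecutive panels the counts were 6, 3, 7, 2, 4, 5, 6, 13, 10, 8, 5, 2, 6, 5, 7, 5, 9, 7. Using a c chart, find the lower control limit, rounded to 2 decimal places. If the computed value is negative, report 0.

c̄ = (6 + 3 + 7 + 2 + 4 + 5 + 6 + 13 + 10 + 8 + 5 + 2 + 6 + 5 + 7 + 5 + 9 + 7) / 18 = 110 / 18 = 6.1111
LCL = c̄ − 3√c̄ = 6.1111 − 3 × 2.4721 = -1.3051 → 0 (cannot be negative)

0.00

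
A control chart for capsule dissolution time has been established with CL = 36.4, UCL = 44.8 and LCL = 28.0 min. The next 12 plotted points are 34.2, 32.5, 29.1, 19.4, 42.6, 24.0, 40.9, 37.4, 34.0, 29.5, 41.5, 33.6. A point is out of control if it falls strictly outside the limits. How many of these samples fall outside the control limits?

2

Compare each point to [28.0, 44.8]: sample 4 = 19.4 < LCL; sample 6 = 24.0 < LCL.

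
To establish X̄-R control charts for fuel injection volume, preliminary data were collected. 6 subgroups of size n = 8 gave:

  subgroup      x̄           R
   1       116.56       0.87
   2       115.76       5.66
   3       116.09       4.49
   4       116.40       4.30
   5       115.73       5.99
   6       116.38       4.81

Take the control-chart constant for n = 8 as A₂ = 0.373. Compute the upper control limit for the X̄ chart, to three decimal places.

117.777

X̄̄ = (116.56 + 115.76 + 116.09 + 116.40 + 115.73 + 116.38) / 6 = 696.9200 / 6 = 116.1533
R̄ = (0.87 + 5.66 + 4.49 + 4.30 + 5.99 + 4.81) / 6 = 26.1200 / 6 = 4.3533
UCL = X̄̄ + A₂·R̄ = 116.1533 + 0.373 × 4.3533 = 117.7771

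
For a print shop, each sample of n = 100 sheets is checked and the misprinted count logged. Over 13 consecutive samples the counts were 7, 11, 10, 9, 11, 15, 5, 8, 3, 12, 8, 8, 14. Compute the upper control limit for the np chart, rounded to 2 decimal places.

p̄ = Σdᵢ / (k·n) = 121 / (13 × 100) = 0.09308
UCL = np̄ + 3·√(np̄(1−p̄)) = 9.3077 + 3 × √(9.3077×0.90692) = 9.3077 + 3 × 2.9054 = 18.0239

18.02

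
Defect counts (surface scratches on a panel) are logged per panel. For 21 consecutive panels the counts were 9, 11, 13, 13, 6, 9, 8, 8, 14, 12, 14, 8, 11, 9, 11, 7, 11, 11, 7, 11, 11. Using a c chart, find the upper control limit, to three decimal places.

19.767

c̄ = (9 + 11 + 13 + 13 + 6 + 9 + 8 + 8 + 14 + 12 + 14 + 8 + 11 + 9 + 11 + 7 + 11 + 11 + 7 + 11 + 11) / 21 = 214 / 21 = 10.1905
UCL = c̄ + 3√c̄ = 10.1905 + 3 × √10.1905 = 10.1905 + 3 × 3.1923 = 19.7672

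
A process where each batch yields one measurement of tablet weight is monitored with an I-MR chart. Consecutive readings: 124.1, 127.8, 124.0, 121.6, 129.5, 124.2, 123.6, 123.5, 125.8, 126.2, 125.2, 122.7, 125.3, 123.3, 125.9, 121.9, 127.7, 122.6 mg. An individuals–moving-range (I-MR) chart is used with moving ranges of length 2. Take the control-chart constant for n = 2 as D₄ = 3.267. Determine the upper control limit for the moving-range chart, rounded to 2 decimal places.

Moving ranges: 3.7, 3.8, 2.4, 7.9, 5.3, 0.6, 0.1, 2.3, 0.4, 1.0, 2.5, 2.6, 2.0, 2.6, 4.0, 5.8, 5.1; M̄R̄ = 52.1000 / 17 = 3.0647
UCL_MR = D₄·M̄R̄ = 3.267 × 3.0647 = 10.0124

10.01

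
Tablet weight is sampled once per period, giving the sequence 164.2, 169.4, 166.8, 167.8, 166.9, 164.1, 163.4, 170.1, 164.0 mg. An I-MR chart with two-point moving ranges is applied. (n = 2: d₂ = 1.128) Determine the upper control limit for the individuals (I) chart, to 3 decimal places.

X̄ = (164.2 + 169.4 + 166.8 + 167.8 + 166.9 + 164.1 + 163.4 + 170.1 + 164.0) / 9 = 166.3000
Moving ranges: 5.2, 2.6, 1.0, 0.9, 2.8, 0.7, 6.7, 6.1; M̄R̄ = 26.0000 / 8 = 3.2500
UCL = X̄ + 3·M̄R̄/d₂ = 166.3000 + 3 × 3.2500 / 1.128 = 174.9436

174.944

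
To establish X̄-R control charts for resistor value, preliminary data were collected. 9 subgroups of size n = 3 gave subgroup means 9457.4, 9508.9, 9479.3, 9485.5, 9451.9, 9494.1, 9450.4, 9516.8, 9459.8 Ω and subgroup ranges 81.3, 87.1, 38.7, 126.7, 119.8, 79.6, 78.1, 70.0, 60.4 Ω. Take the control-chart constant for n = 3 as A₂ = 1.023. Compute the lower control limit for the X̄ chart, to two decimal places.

X̄̄ = (9457.4 + 9508.9 + 9479.3 + 9485.5 + 9451.9 + 9494.1 + 9450.4 + 9516.8 + 9459.8) / 9 = 85304.1000 / 9 = 9478.2333
R̄ = (81.3 + 87.1 + 38.7 + 126.7 + 119.8 + 79.6 + 78.1 + 70.0 + 60.4) / 9 = 741.7000 / 9 = 82.4111
LCL = X̄̄ − A₂·R̄ = 9478.2333 − 1.023 × 82.4111 = 9393.9268

9393.93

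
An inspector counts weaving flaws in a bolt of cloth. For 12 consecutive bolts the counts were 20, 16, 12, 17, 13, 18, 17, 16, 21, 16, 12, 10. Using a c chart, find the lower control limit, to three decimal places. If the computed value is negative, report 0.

3.792

c̄ = (20 + 16 + 12 + 17 + 13 + 18 + 17 + 16 + 21 + 16 + 12 + 10) / 12 = 188 / 12 = 15.6667
LCL = c̄ − 3√c̄ = 15.6667 − 3 × 3.9581 = 3.7923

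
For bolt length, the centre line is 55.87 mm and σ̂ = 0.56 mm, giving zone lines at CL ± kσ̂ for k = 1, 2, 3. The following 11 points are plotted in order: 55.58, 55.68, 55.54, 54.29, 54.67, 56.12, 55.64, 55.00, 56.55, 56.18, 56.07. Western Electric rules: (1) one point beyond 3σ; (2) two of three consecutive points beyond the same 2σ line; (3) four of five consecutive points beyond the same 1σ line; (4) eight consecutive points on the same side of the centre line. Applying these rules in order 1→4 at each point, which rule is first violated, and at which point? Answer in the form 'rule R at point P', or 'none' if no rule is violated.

rule 2 at point 5

Zone of each point (C = within 1σ̂, B = 1σ̂–2σ̂, A = 2σ̂–3σ̂, * = beyond 3σ̂; sign = side of CL): 1:-C, 2:-C, 3:-C, 4:-A, 5:-A, 6:+C, 7:-C, 8:-B, 9:+B, 10:+C, 11:+C
Rule 2 (two of three consecutive points beyond the same 2σ limit) is satisfied at point 5.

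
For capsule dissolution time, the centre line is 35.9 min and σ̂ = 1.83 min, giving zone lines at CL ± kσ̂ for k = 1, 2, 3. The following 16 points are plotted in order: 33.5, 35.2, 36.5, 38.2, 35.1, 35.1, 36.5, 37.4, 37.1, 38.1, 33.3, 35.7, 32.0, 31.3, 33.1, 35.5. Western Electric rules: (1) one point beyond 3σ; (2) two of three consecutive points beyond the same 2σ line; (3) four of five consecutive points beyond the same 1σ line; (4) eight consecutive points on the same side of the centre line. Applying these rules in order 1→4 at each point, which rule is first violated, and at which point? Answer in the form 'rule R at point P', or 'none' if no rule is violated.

rule 2 at point 14

Zone of each point (C = within 1σ̂, B = 1σ̂–2σ̂, A = 2σ̂–3σ̂, * = beyond 3σ̂; sign = side of CL): 1:-B, 2:-C, 3:+C, 4:+B, 5:-C, 6:-C, 7:+C, 8:+C, 9:+C, 10:+B, 11:-B, 12:-C, 13:-A, 14:-A, 15:-B, 16:-C
Rule 2 (two of three consecutive points beyond the same 2σ limit) is satisfied at point 14.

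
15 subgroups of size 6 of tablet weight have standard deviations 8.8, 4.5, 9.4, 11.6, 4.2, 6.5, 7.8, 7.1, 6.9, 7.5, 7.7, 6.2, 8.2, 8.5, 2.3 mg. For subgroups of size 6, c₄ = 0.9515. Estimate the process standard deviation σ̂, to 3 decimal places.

7.511

s̄ = (8.8 + 4.5 + 9.4 + 11.6 + 4.2 + 6.5 + 7.8 + 7.1 + 6.9 + 7.5 + 7.7 + 6.2 + 8.2 + 8.5 + 2.3) / 15 = 7.1467
σ̂ = s̄ / c₄ = 7.1467 / 0.9515 = 7.5109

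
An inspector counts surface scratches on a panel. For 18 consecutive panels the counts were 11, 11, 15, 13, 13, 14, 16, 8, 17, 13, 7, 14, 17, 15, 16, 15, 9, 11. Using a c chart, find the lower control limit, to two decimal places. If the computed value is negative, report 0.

2.22

c̄ = (11 + 11 + 15 + 13 + 13 + 14 + 16 + 8 + 17 + 13 + 7 + 14 + 17 + 15 + 16 + 15 + 9 + 11) / 18 = 235 / 18 = 13.0556
LCL = c̄ − 3√c̄ = 13.0556 − 3 × 3.6132 = 2.2158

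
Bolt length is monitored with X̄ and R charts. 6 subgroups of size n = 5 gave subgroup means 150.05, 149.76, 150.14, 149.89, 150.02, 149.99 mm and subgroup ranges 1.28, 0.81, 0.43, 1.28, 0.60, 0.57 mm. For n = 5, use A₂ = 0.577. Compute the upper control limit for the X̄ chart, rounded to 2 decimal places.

150.45

X̄̄ = (150.05 + 149.76 + 150.14 + 149.89 + 150.02 + 149.99) / 6 = 899.8500 / 6 = 149.9750
R̄ = (1.28 + 0.81 + 0.43 + 1.28 + 0.60 + 0.57) / 6 = 4.9700 / 6 = 0.8283
UCL = X̄̄ + A₂·R̄ = 149.9750 + 0.577 × 0.8283 = 150.4529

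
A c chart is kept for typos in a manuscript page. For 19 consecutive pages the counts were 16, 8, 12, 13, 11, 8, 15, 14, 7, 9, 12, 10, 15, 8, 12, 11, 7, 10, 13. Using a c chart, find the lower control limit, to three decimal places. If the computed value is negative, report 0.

c̄ = (16 + 8 + 12 + 13 + 11 + 8 + 15 + 14 + 7 + 9 + 12 + 10 + 15 + 8 + 12 + 11 + 7 + 10 + 13) / 19 = 211 / 19 = 11.1053
LCL = c̄ − 3√c̄ = 11.1053 − 3 × 3.3325 = 1.1079

1.108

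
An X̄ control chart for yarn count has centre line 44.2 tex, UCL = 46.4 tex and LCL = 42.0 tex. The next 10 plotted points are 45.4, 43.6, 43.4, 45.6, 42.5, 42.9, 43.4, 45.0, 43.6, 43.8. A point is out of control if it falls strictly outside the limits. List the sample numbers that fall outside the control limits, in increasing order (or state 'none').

All 10 points lie within [42.0, 46.4].

none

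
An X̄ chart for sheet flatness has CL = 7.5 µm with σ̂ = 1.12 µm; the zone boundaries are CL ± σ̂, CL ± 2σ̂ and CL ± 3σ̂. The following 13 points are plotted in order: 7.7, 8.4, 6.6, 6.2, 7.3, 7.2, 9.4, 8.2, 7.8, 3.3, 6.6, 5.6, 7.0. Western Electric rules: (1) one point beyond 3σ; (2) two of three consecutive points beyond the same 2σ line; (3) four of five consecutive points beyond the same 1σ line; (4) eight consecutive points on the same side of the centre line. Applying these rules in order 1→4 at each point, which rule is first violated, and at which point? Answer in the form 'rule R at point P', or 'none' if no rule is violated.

rule 1 at point 10

Zone of each point (C = within 1σ̂, B = 1σ̂–2σ̂, A = 2σ̂–3σ̂, * = beyond 3σ̂; sign = side of CL): 1:+C, 2:+C, 3:-C, 4:-B, 5:-C, 6:-C, 7:+B, 8:+C, 9:+C, 10:-*, 11:-C, 12:-B, 13:-C
Rule 1 (one point beyond the 3σ limits) is satisfied at point 10.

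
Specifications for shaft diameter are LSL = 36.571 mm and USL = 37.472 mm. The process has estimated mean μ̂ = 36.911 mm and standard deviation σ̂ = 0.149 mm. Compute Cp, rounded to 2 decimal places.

1.01

Cp = (USL − LSL) / (6σ̂) = (37.472 − 36.571) / (6 × 0.149) = 0.9010 / 0.8940 = 1.0078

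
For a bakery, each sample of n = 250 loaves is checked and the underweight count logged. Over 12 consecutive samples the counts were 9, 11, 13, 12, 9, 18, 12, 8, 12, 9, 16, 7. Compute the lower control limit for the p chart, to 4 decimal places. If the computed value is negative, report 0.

p̄ = Σdᵢ / (k·n) = 136 / (12 × 250) = 0.04533
LCL = p̄ − 3·√(p̄(1−p̄)/n) = 0.04533 − 3 × 0.01316 = 0.00586

0.0059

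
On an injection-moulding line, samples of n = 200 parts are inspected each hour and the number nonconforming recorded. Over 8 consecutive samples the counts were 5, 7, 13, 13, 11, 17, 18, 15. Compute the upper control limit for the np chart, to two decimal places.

p̄ = Σdᵢ / (k·n) = 99 / (8 × 200) = 0.06187
UCL = np̄ + 3·√(np̄(1−p̄)) = 12.3750 + 3 × √(12.3750×0.93812) = 12.3750 + 3 × 3.4072 = 22.5967

22.60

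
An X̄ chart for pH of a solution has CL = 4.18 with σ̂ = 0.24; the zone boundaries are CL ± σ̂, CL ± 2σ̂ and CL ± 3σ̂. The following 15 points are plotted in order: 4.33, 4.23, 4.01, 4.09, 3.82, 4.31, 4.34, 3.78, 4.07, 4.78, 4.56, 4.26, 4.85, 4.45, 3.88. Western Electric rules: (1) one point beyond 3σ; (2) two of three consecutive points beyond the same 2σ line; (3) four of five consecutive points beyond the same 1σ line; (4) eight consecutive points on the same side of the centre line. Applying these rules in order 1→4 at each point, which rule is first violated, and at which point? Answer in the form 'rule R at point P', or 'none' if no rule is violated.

Zone of each point (C = within 1σ̂, B = 1σ̂–2σ̂, A = 2σ̂–3σ̂, * = beyond 3σ̂; sign = side of CL): 1:+C, 2:+C, 3:-C, 4:-C, 5:-B, 6:+C, 7:+C, 8:-B, 9:-C, 10:+A, 11:+B, 12:+C, 13:+A, 14:+B, 15:-B
Rule 3 (four of five consecutive points beyond the same 1σ limit) is satisfied at point 14.

rule 3 at point 14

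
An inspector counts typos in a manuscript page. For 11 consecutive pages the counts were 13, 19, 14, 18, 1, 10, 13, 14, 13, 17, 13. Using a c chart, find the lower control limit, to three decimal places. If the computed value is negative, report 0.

2.290

c̄ = (13 + 19 + 14 + 18 + 1 + 10 + 13 + 14 + 13 + 17 + 13) / 11 = 145 / 11 = 13.1818
LCL = c̄ − 3√c̄ = 13.1818 − 3 × 3.6307 = 2.2898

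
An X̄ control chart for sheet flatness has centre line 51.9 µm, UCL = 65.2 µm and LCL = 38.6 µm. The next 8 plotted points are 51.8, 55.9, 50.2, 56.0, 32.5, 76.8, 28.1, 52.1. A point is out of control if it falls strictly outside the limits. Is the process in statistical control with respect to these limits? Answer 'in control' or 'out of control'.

Compare each point to [38.6, 65.2]: sample 5 = 32.5 < LCL; sample 6 = 76.8 > UCL; sample 7 = 28.1 < LCL.

out of control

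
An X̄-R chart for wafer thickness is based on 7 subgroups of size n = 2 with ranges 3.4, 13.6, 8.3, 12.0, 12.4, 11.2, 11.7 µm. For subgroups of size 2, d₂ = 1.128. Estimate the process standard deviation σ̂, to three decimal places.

R̄ = (3.4 + 13.6 + 8.3 + 12.0 + 12.4 + 11.2 + 11.7) / 7 = 10.3714
σ̂ = R̄ / d₂ = 10.3714 / 1.128 = 9.1945

9.195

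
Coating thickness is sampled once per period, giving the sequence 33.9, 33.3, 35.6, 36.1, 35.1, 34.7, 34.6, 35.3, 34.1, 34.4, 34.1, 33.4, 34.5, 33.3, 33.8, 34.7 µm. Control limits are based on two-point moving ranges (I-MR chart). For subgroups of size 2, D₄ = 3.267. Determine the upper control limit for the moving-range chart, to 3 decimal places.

Moving ranges: 0.6, 2.3, 0.5, 1.0, 0.4, 0.1, 0.7, 1.2, 0.3, 0.3, 0.7, 1.1, 1.2, 0.5, 0.9; M̄R̄ = 11.8000 / 15 = 0.7867
UCL_MR = D₄·M̄R̄ = 3.267 × 0.7867 = 2.5700

2.570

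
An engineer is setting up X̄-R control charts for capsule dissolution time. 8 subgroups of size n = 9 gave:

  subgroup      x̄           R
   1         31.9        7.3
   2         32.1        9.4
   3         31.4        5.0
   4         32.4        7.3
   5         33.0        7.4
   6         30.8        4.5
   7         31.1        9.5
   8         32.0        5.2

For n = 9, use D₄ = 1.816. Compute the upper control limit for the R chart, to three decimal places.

12.621

R̄ = (7.3 + 9.4 + 5.0 + 7.3 + 7.4 + 4.5 + 9.5 + 5.2) / 8 = 55.6000 / 8 = 6.9500
UCL_R = D₄·R̄ = 1.816 × 6.9500 = 12.6212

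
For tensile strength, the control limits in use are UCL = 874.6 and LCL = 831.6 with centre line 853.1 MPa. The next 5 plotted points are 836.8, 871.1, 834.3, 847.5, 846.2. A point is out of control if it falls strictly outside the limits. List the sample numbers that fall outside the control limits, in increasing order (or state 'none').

All 5 points lie within [831.6, 874.6].

none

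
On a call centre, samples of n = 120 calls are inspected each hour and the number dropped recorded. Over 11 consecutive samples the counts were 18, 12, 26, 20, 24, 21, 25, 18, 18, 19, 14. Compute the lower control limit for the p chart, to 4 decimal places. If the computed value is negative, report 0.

0.0618

p̄ = Σdᵢ / (k·n) = 215 / (11 × 120) = 0.16288
LCL = p̄ − 3·√(p̄(1−p̄)/n) = 0.16288 − 3 × 0.03371 = 0.06175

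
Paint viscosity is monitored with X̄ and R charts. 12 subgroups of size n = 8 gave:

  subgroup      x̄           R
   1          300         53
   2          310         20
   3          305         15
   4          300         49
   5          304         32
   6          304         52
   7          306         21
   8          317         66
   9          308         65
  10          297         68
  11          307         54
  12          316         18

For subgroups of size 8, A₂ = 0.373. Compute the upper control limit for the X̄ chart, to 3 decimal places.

X̄̄ = (300 + 310 + 305 + 300 + 304 + 304 + 306 + 317 + 308 + 297 + 307 + 316) / 12 = 3674.0000 / 12 = 306.1667
R̄ = (53 + 20 + 15 + 49 + 32 + 52 + 21 + 66 + 65 + 68 + 54 + 18) / 12 = 513.0000 / 12 = 42.7500
UCL = X̄̄ + A₂·R̄ = 306.1667 + 0.373 × 42.7500 = 322.1124

322.112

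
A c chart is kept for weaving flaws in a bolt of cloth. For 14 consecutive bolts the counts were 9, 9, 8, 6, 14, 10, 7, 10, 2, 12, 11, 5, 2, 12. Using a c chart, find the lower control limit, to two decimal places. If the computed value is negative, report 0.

c̄ = (9 + 9 + 8 + 6 + 14 + 10 + 7 + 10 + 2 + 12 + 11 + 5 + 2 + 12) / 14 = 117 / 14 = 8.3571
LCL = c̄ − 3√c̄ = 8.3571 − 3 × 2.8909 = -0.3155 → 0 (cannot be negative)

0.00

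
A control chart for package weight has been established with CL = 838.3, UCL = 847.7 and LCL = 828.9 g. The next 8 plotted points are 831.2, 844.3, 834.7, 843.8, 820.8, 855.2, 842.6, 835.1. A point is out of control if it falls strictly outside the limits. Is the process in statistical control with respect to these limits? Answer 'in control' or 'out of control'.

out of control

Compare each point to [828.9, 847.7]: sample 5 = 820.8 < LCL; sample 6 = 855.2 > UCL.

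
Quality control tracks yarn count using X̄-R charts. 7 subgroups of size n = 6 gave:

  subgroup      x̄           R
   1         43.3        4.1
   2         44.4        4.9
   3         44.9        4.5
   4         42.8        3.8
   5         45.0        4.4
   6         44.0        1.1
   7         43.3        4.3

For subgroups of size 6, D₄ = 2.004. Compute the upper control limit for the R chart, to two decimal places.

7.76

R̄ = (4.1 + 4.9 + 4.5 + 3.8 + 4.4 + 1.1 + 4.3) / 7 = 27.1000 / 7 = 3.8714
UCL_R = D₄·R̄ = 2.004 × 3.8714 = 7.7583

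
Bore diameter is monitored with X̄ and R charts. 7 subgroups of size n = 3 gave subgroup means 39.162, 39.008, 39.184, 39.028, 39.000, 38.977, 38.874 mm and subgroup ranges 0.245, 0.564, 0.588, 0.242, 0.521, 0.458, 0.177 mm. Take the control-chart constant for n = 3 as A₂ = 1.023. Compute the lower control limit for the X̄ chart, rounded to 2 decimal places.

38.62

X̄̄ = (39.162 + 39.008 + 39.184 + 39.028 + 39.000 + 38.977 + 38.874) / 7 = 273.2330 / 7 = 39.0333
R̄ = (0.245 + 0.564 + 0.588 + 0.242 + 0.521 + 0.458 + 0.177) / 7 = 2.7950 / 7 = 0.3993
LCL = X̄̄ − A₂·R̄ = 39.0333 − 1.023 × 0.3993 = 38.6248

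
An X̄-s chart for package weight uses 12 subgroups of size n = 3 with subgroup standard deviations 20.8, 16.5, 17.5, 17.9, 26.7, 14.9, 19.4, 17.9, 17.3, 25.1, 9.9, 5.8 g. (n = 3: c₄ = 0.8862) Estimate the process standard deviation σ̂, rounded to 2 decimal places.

s̄ = (20.8 + 16.5 + 17.5 + 17.9 + 26.7 + 14.9 + 19.4 + 17.9 + 17.3 + 25.1 + 9.9 + 5.8) / 12 = 17.4750
σ̂ = s̄ / c₄ = 17.4750 / 0.8862 = 19.7190

19.72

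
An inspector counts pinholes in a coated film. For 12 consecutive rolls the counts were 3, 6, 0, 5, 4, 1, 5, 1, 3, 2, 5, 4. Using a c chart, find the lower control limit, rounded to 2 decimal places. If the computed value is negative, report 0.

c̄ = (3 + 6 + 0 + 5 + 4 + 1 + 5 + 1 + 3 + 2 + 5 + 4) / 12 = 39 / 12 = 3.2500
LCL = c̄ − 3√c̄ = 3.2500 − 3 × 1.8028 = -2.1583 → 0 (cannot be negative)

0.00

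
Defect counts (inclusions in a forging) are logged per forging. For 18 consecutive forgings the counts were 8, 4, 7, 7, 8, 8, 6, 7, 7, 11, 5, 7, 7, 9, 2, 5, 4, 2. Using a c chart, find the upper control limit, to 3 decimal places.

13.883

c̄ = (8 + 4 + 7 + 7 + 8 + 8 + 6 + 7 + 7 + 11 + 5 + 7 + 7 + 9 + 2 + 5 + 4 + 2) / 18 = 114 / 18 = 6.3333
UCL = c̄ + 3√c̄ = 6.3333 + 3 × √6.3333 = 6.3333 + 3 × 2.5166 = 13.8832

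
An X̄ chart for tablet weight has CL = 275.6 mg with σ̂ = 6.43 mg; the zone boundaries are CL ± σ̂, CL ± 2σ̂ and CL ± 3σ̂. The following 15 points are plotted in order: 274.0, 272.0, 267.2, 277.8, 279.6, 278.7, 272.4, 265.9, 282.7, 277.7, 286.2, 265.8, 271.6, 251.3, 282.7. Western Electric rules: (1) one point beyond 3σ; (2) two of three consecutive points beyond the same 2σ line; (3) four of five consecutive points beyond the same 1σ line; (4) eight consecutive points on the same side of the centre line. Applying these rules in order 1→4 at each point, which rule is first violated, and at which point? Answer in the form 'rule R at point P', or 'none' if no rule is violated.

rule 1 at point 14

Zone of each point (C = within 1σ̂, B = 1σ̂–2σ̂, A = 2σ̂–3σ̂, * = beyond 3σ̂; sign = side of CL): 1:-C, 2:-C, 3:-B, 4:+C, 5:+C, 6:+C, 7:-C, 8:-B, 9:+B, 10:+C, 11:+B, 12:-B, 13:-C, 14:-*, 15:+B
Rule 1 (one point beyond the 3σ limits) is satisfied at point 14.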